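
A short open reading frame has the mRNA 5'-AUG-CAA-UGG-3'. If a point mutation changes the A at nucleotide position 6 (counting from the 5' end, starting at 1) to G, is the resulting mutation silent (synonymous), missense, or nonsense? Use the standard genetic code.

Position 6 falls in codon 2: CAA → Gln.
After the substitution the codon is CAG → Gln.
Both encode Gln, so the change is synonymous.

silent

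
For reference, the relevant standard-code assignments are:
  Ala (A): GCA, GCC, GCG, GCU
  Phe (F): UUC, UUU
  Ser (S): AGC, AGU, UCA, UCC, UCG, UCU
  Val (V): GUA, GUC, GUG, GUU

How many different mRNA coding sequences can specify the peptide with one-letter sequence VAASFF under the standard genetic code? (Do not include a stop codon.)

Val: 4 codons.
Ala: 4 codons.
Ala: 4 codons.
Ser: 6 codons.
Phe: 2 codons.
Phe: 2 codons.
4 × 4 × 4 × 6 × 2 × 2 = 1536.

1536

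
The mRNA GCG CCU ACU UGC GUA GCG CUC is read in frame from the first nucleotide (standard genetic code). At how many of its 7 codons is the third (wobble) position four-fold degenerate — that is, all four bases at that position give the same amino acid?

Codon 1 GCG (Ala): third position 4-fold.
Codon 2 CCU (Pro): third position 4-fold.
Codon 3 ACU (Thr): third position 4-fold.
Codon 4 UGC (Cys): third position 2-fold.
Codon 5 GUA (Val): third position 4-fold.
Codon 6 GCG (Ala): third position 4-fold.
Codon 7 CUC (Leu): third position 4-fold.
Four-fold degenerate third positions: 6.

6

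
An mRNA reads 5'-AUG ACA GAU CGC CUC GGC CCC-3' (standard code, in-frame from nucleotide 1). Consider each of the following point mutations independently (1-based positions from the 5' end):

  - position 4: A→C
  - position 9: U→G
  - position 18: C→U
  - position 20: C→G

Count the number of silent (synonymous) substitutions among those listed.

Codon 2: ACA (Thr) → CCA (Pro) — missense.
Codon 3: GAU (Asp) → GAG (Glu) — missense.
Codon 6: GGC (Gly) → GGU (Gly) — synonymous.
Codon 7: CCC (Pro) → CGC (Arg) — missense.
Synonymous: 1 of 4.

1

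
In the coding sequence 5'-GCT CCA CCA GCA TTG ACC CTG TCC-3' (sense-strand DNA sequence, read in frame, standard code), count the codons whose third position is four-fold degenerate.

Codon 1 GCT (Ala): third position 4-fold.
Codon 2 CCA (Pro): third position 4-fold.
Codon 3 CCA (Pro): third position 4-fold.
Codon 4 GCA (Ala): third position 4-fold.
Codon 5 TTG (Leu): third position 2-fold.
Codon 6 ACC (Thr): third position 4-fold.
Codon 7 CTG (Leu): third position 4-fold.
Codon 8 TCC (Ser): third position 4-fold.
Four-fold degenerate third positions: 7.

7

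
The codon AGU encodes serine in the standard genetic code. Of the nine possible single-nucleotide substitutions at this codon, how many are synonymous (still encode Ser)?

1

Position 1: none → 0 synonymous.
Position 2: none → 0 synonymous.
Position 3: AGC → 1 synonymous.
Total: 0 + 0 + 1 = 1.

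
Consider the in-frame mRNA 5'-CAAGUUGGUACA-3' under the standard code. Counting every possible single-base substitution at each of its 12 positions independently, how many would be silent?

10

Codon 1 (CAA, Gln): 1 synonymous substitution.
Codon 2 (GUU, Val): 3 synonymous substitutions.
Codon 3 (GGU, Gly): 3 synonymous substitutions.
Codon 4 (ACA, Thr): 3 synonymous substitutions.
Total: 1 + 3 + 3 + 3 = 10.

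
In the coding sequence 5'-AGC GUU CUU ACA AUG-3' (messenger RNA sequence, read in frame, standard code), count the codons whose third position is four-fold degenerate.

Codon 1 AGC (Ser): third position 2-fold.
Codon 2 GUU (Val): third position 4-fold.
Codon 3 CUU (Leu): third position 4-fold.
Codon 4 ACA (Thr): third position 4-fold.
Codon 5 AUG (Met): third position 1-fold.
Four-fold degenerate third positions: 3.

3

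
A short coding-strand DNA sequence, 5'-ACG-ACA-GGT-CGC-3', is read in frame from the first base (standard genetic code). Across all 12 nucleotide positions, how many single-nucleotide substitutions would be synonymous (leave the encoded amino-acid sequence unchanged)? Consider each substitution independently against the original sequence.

Codon 1 (ACG, Thr): 3 synonymous substitutions.
Codon 2 (ACA, Thr): 3 synonymous substitutions.
Codon 3 (GGT, Gly): 3 synonymous substitutions.
Codon 4 (CGC, Arg): 3 synonymous substitutions.
Total: 3 + 3 + 3 + 3 = 12.

12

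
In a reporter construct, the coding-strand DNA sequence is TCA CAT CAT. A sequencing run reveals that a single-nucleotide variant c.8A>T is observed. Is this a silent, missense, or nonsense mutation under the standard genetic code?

missense

Position 8 falls in codon 3: CAT → His.
After the substitution the codon is CTT → Leu.
His ≠ Leu, so this is a missense mutation.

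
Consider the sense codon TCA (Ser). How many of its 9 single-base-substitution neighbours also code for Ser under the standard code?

Position 1: none → 0 synonymous.
Position 2: none → 0 synonymous.
Position 3: TCT, TCC, TCG → 3 synonymous.
Total: 0 + 0 + 3 = 3.

3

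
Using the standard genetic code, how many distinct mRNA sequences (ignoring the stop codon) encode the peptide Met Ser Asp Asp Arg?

Met: 1 codon.
Ser: 6 codons.
Asp: 2 codons.
Asp: 2 codons.
Arg: 6 codons.
1 × 6 × 2 × 2 × 6 = 144.

144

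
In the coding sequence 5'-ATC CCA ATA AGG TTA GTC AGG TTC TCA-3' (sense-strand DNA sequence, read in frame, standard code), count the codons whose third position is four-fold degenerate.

3

Codon 1 ATC (Ile): third position 3-fold.
Codon 2 CCA (Pro): third position 4-fold.
Codon 3 ATA (Ile): third position 3-fold.
Codon 4 AGG (Arg): third position 2-fold.
Codon 5 TTA (Leu): third position 2-fold.
Codon 6 GTC (Val): third position 4-fold.
Codon 7 AGG (Arg): third position 2-fold.
Codon 8 TTC (Phe): third position 2-fold.
Codon 9 TCA (Ser): third position 4-fold.
Four-fold degenerate third positions: 3.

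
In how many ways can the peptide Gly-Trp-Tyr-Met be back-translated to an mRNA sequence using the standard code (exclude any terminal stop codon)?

8

Gly: 4 codons.
Trp: 1 codon.
Tyr: 2 codons.
Met: 1 codon.
4 × 1 × 2 × 1 = 8.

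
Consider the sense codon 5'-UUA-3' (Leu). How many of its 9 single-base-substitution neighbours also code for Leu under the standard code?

2

Position 1: CUA → 1 synonymous.
Position 2: none → 0 synonymous.
Position 3: UUG → 1 synonymous.
Total: 1 + 0 + 1 = 2.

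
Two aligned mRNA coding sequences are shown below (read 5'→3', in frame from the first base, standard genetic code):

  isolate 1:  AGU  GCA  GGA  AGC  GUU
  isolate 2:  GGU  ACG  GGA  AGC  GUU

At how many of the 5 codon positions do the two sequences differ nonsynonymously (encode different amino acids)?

Codon 1: AGU Ser / GGU Gly — nonsynonymous.
Codon 2: GCA Ala / ACG Thr — nonsynonymous.
Codon 3: GGA Gly / GGA Gly — identical.
Codon 4: AGC Ser / AGC Ser — identical.
Codon 5: GUU Val / GUU Val — identical.
Nonsynonymous differences: 2.

2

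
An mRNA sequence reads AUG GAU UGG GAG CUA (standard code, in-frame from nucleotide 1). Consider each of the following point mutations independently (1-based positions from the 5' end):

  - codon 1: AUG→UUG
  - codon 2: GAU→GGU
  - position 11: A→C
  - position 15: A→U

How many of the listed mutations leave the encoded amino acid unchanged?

1

Codon 1: AUG (Met) → UUG (Leu) — missense.
Codon 2: GAU (Asp) → GGU (Gly) — missense.
Codon 4: GAG (Glu) → GCG (Ala) — missense.
Codon 5: CUA (Leu) → CUU (Leu) — synonymous.
Synonymous: 1 of 4.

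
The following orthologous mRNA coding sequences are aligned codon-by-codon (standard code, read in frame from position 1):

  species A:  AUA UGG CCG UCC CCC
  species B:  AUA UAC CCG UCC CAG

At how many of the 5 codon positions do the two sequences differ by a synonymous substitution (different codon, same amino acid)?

Codon 1: AUA Ile / AUA Ile — identical.
Codon 2: UGG Trp / UAC Tyr — nonsynonymous.
Codon 3: CCG Pro / CCG Pro — identical.
Codon 4: UCC Ser / UCC Ser — identical.
Codon 5: CCC Pro / CAG Gln — nonsynonymous.
Synonymous differences: 0.

0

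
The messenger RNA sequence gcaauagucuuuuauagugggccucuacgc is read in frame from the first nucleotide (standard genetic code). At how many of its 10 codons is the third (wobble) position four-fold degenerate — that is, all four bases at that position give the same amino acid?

6

Codon 1 GCA (Ala): third position 4-fold.
Codon 2 AUA (Ile): third position 3-fold.
Codon 3 GUC (Val): third position 4-fold.
Codon 4 UUU (Phe): third position 2-fold.
Codon 5 UAU (Tyr): third position 2-fold.
Codon 6 AGU (Ser): third position 2-fold.
Codon 7 GGG (Gly): third position 4-fold.
Codon 8 CCU (Pro): third position 4-fold.
Codon 9 CUA (Leu): third position 4-fold.
Codon 10 CGC (Arg): third position 4-fold.
Four-fold degenerate third positions: 6.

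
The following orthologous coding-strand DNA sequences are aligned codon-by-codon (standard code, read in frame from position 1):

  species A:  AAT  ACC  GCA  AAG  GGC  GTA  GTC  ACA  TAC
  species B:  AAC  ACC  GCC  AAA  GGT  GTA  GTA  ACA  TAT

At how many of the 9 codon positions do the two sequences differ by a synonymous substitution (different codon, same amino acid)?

6

Codon 1: AAT Asn / AAC Asn — synonymous.
Codon 2: ACC Thr / ACC Thr — identical.
Codon 3: GCA Ala / GCC Ala — synonymous.
Codon 4: AAG Lys / AAA Lys — synonymous.
Codon 5: GGC Gly / GGT Gly — synonymous.
Codon 6: GTA Val / GTA Val — identical.
Codon 7: GTC Val / GTA Val — synonymous.
Codon 8: ACA Thr / ACA Thr — identical.
Codon 9: TAC Tyr / TAT Tyr — synonymous.
Synonymous differences: 6.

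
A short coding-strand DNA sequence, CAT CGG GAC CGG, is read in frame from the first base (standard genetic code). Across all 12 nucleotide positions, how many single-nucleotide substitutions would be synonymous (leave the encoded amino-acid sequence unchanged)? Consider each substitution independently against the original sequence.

10

Codon 1 (CAT, His): 1 synonymous substitution.
Codon 2 (CGG, Arg): 4 synonymous substitutions.
Codon 3 (GAC, Asp): 1 synonymous substitution.
Codon 4 (CGG, Arg): 4 synonymous substitutions.
Total: 1 + 4 + 1 + 4 = 10.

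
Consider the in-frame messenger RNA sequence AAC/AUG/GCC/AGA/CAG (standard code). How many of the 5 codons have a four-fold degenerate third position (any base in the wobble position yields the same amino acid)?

Codon 1 AAC (Asn): third position 2-fold.
Codon 2 AUG (Met): third position 1-fold.
Codon 3 GCC (Ala): third position 4-fold.
Codon 4 AGA (Arg): third position 2-fold.
Codon 5 CAG (Gln): third position 2-fold.
Four-fold degenerate third positions: 1.

1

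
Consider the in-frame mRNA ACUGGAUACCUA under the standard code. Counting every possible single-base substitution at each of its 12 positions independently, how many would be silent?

11

Codon 1 (ACU, Thr): 3 synonymous substitutions.
Codon 2 (GGA, Gly): 3 synonymous substitutions.
Codon 3 (UAC, Tyr): 1 synonymous substitution.
Codon 4 (CUA, Leu): 4 synonymous substitutions.
Total: 3 + 3 + 1 + 4 = 11.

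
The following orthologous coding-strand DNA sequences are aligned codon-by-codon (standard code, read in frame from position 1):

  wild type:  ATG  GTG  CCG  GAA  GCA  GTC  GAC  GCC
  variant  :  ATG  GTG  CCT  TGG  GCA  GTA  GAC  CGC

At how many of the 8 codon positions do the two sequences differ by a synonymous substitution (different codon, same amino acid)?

Codon 1: ATG Met / ATG Met — identical.
Codon 2: GTG Val / GTG Val — identical.
Codon 3: CCG Pro / CCT Pro — synonymous.
Codon 4: GAA Glu / TGG Trp — nonsynonymous.
Codon 5: GCA Ala / GCA Ala — identical.
Codon 6: GTC Val / GTA Val — synonymous.
Codon 7: GAC Asp / GAC Asp — identical.
Codon 8: GCC Ala / CGC Arg — nonsynonymous.
Synonymous differences: 2.

2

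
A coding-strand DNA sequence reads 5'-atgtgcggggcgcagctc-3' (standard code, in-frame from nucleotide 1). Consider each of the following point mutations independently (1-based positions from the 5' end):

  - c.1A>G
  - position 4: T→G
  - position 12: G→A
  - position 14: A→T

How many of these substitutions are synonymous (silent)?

Codon 1: ATG (Met) → GTG (Val) — missense.
Codon 2: TGC (Cys) → GGC (Gly) — missense.
Codon 4: GCG (Ala) → GCA (Ala) — synonymous.
Codon 5: CAG (Gln) → CTG (Leu) — missense.
Synonymous: 1 of 4.

1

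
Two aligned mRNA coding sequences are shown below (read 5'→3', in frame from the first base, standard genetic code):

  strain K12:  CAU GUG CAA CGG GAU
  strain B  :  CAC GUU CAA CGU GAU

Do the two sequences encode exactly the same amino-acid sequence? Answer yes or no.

yes

Codon 1: CAU His / CAC His — synonymous.
Codon 2: GUG Val / GUU Val — synonymous.
Codon 3: CAA Gln / CAA Gln — identical.
Codon 4: CGG Arg / CGU Arg — synonymous.
Codon 5: GAU Asp / GAU Asp — identical.
Nonsynonymous differences: 0 → same protein.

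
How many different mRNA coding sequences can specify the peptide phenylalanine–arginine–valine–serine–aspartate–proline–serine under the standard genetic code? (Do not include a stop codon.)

13824

Phe: 2 codons.
Arg: 6 codons.
Val: 4 codons.
Ser: 6 codons.
Asp: 2 codons.
Pro: 4 codons.
Ser: 6 codons.
2 × 6 × 4 × 6 × 2 × 4 × 6 = 13824.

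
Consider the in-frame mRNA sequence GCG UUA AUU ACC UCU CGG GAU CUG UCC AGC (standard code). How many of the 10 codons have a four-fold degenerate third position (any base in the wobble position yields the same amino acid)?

Codon 1 GCG (Ala): third position 4-fold.
Codon 2 UUA (Leu): third position 2-fold.
Codon 3 AUU (Ile): third position 3-fold.
Codon 4 ACC (Thr): third position 4-fold.
Codon 5 UCU (Ser): third position 4-fold.
Codon 6 CGG (Arg): third position 4-fold.
Codon 7 GAU (Asp): third position 2-fold.
Codon 8 CUG (Leu): third position 4-fold.
Codon 9 UCC (Ser): third position 4-fold.
Codon 10 AGC (Ser): third position 2-fold.
Four-fold degenerate third positions: 6.

6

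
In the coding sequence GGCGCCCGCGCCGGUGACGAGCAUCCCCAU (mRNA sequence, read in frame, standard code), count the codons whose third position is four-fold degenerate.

6

Codon 1 GGC (Gly): third position 4-fold.
Codon 2 GCC (Ala): third position 4-fold.
Codon 3 CGC (Arg): third position 4-fold.
Codon 4 GCC (Ala): third position 4-fold.
Codon 5 GGU (Gly): third position 4-fold.
Codon 6 GAC (Asp): third position 2-fold.
Codon 7 GAG (Glu): third position 2-fold.
Codon 8 CAU (His): third position 2-fold.
Codon 9 CCC (Pro): third position 4-fold.
Codon 10 CAU (His): third position 2-fold.
Four-fold degenerate third positions: 6.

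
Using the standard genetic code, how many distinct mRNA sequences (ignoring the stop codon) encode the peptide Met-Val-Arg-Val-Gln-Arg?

Met: 1 codon.
Val: 4 codons.
Arg: 6 codons.
Val: 4 codons.
Gln: 2 codons.
Arg: 6 codons.
1 × 4 × 6 × 4 × 2 × 6 = 1152.

1152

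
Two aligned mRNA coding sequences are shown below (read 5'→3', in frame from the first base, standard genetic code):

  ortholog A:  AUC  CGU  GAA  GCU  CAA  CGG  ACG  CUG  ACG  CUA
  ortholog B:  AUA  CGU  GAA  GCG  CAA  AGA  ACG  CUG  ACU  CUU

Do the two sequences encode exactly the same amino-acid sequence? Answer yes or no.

yes

Codon 1: AUC Ile / AUA Ile — synonymous.
Codon 2: CGU Arg / CGU Arg — identical.
Codon 3: GAA Glu / GAA Glu — identical.
Codon 4: GCU Ala / GCG Ala — synonymous.
Codon 5: CAA Gln / CAA Gln — identical.
Codon 6: CGG Arg / AGA Arg — synonymous.
Codon 7: ACG Thr / ACG Thr — identical.
Codon 8: CUG Leu / CUG Leu — identical.
Codon 9: ACG Thr / ACU Thr — synonymous.
Codon 10: CUA Leu / CUU Leu — synonymous.
Nonsynonymous differences: 0 → same protein.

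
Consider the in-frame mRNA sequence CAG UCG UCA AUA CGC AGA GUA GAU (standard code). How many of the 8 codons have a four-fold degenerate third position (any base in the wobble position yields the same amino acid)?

4

Codon 1 CAG (Gln): third position 2-fold.
Codon 2 UCG (Ser): third position 4-fold.
Codon 3 UCA (Ser): third position 4-fold.
Codon 4 AUA (Ile): third position 3-fold.
Codon 5 CGC (Arg): third position 4-fold.
Codon 6 AGA (Arg): third position 2-fold.
Codon 7 GUA (Val): third position 4-fold.
Codon 8 GAU (Asp): third position 2-fold.
Four-fold degenerate third positions: 4.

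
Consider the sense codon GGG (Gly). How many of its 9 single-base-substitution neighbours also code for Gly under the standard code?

Position 1: none → 0 synonymous.
Position 2: none → 0 synonymous.
Position 3: GGT, GGC, GGA → 3 synonymous.
Total: 0 + 0 + 3 = 3.

3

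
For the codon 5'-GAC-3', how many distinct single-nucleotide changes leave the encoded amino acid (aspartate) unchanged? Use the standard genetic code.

Position 1: none → 0 synonymous.
Position 2: none → 0 synonymous.
Position 3: GAU → 1 synonymous.
Total: 0 + 0 + 1 = 1.

1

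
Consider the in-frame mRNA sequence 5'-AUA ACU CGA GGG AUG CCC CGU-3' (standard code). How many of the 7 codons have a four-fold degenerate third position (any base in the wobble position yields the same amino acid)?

5

Codon 1 AUA (Ile): third position 3-fold.
Codon 2 ACU (Thr): third position 4-fold.
Codon 3 CGA (Arg): third position 4-fold.
Codon 4 GGG (Gly): third position 4-fold.
Codon 5 AUG (Met): third position 1-fold.
Codon 6 CCC (Pro): third position 4-fold.
Codon 7 CGU (Arg): third position 4-fold.
Four-fold degenerate third positions: 5.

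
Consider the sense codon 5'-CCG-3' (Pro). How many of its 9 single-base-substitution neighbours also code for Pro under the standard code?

3

Position 1: none → 0 synonymous.
Position 2: none → 0 synonymous.
Position 3: CCU, CCC, CCA → 3 synonymous.
Total: 0 + 0 + 3 = 3.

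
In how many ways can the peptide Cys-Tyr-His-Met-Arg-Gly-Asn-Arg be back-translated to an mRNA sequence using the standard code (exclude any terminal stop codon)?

Cys: 2 codons.
Tyr: 2 codons.
His: 2 codons.
Met: 1 codon.
Arg: 6 codons.
Gly: 4 codons.
Asn: 2 codons.
Arg: 6 codons.
2 × 2 × 2 × 1 × 6 × 4 × 2 × 6 = 2304.

2304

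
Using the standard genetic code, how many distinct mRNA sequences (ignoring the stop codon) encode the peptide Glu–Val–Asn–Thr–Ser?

384

Glu: 2 codons.
Val: 4 codons.
Asn: 2 codons.
Thr: 4 codons.
Ser: 6 codons.
2 × 4 × 2 × 4 × 6 = 384.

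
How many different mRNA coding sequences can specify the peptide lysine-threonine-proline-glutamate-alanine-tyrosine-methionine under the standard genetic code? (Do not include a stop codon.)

Lys: 2 codons.
Thr: 4 codons.
Pro: 4 codons.
Glu: 2 codons.
Ala: 4 codons.
Tyr: 2 codons.
Met: 1 codon.
2 × 4 × 4 × 2 × 4 × 2 × 1 = 512.

512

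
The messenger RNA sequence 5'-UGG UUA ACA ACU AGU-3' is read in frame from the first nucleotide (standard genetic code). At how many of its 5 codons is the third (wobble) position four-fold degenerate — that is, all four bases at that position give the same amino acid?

Codon 1 UGG (Trp): third position 1-fold.
Codon 2 UUA (Leu): third position 2-fold.
Codon 3 ACA (Thr): third position 4-fold.
Codon 4 ACU (Thr): third position 4-fold.
Codon 5 AGU (Ser): third position 2-fold.
Four-fold degenerate third positions: 2.

2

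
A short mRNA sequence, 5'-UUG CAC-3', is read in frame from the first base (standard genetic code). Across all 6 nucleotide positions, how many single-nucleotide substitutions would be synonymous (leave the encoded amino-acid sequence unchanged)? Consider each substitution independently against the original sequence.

Codon 1 (UUG, Leu): 2 synonymous substitutions.
Codon 2 (CAC, His): 1 synonymous substitution.
Total: 2 + 1 = 3.

3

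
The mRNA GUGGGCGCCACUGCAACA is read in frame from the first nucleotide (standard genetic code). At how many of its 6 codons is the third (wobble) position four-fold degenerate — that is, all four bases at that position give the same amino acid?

Codon 1 GUG (Val): third position 4-fold.
Codon 2 GGC (Gly): third position 4-fold.
Codon 3 GCC (Ala): third position 4-fold.
Codon 4 ACU (Thr): third position 4-fold.
Codon 5 GCA (Ala): third position 4-fold.
Codon 6 ACA (Thr): third position 4-fold.
Four-fold degenerate third positions: 6.

6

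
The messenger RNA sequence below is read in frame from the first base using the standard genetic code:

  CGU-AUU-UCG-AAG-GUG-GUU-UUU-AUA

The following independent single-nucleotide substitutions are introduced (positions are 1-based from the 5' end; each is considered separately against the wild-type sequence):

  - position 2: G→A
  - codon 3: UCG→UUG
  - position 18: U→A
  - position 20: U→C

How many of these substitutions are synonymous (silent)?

1

Codon 1: CGU (Arg) → CAU (His) — missense.
Codon 3: UCG (Ser) → UUG (Leu) — missense.
Codon 6: GUU (Val) → GUA (Val) — synonymous.
Codon 7: UUU (Phe) → UCU (Ser) — missense.
Synonymous: 1 of 4.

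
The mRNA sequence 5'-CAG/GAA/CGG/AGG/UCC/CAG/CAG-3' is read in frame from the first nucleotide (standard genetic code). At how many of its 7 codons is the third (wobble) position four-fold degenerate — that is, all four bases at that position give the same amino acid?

Codon 1 CAG (Gln): third position 2-fold.
Codon 2 GAA (Glu): third position 2-fold.
Codon 3 CGG (Arg): third position 4-fold.
Codon 4 AGG (Arg): third position 2-fold.
Codon 5 UCC (Ser): third position 4-fold.
Codon 6 CAG (Gln): third position 2-fold.
Codon 7 CAG (Gln): third position 2-fold.
Four-fold degenerate third positions: 2.

2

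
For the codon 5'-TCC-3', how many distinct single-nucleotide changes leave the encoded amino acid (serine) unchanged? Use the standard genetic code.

Position 1: none → 0 synonymous.
Position 2: none → 0 synonymous.
Position 3: TCT, TCA, TCG → 3 synonymous.
Total: 0 + 0 + 3 = 3.

3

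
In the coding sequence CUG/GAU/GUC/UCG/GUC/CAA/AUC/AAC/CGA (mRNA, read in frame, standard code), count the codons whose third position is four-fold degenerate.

Codon 1 CUG (Leu): third position 4-fold.
Codon 2 GAU (Asp): third position 2-fold.
Codon 3 GUC (Val): third position 4-fold.
Codon 4 UCG (Ser): third position 4-fold.
Codon 5 GUC (Val): third position 4-fold.
Codon 6 CAA (Gln): third position 2-fold.
Codon 7 AUC (Ile): third position 3-fold.
Codon 8 AAC (Asn): third position 2-fold.
Codon 9 CGA (Arg): third position 4-fold.
Four-fold degenerate third positions: 5.

5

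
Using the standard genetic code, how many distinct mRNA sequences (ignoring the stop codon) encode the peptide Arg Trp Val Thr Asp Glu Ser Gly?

Arg: 6 codons.
Trp: 1 codon.
Val: 4 codons.
Thr: 4 codons.
Asp: 2 codons.
Glu: 2 codons.
Ser: 6 codons.
Gly: 4 codons.
6 × 1 × 4 × 4 × 2 × 2 × 6 × 4 = 9216.

9216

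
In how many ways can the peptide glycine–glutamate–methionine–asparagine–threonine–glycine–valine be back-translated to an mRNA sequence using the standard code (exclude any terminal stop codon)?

1024

Gly: 4 codons.
Glu: 2 codons.
Met: 1 codon.
Asn: 2 codons.
Thr: 4 codons.
Gly: 4 codons.
Val: 4 codons.
4 × 2 × 1 × 2 × 4 × 4 × 4 = 1024.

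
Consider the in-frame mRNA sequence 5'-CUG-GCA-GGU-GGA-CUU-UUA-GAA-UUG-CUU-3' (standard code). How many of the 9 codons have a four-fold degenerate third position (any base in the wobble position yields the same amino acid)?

6

Codon 1 CUG (Leu): third position 4-fold.
Codon 2 GCA (Ala): third position 4-fold.
Codon 3 GGU (Gly): third position 4-fold.
Codon 4 GGA (Gly): third position 4-fold.
Codon 5 CUU (Leu): third position 4-fold.
Codon 6 UUA (Leu): third position 2-fold.
Codon 7 GAA (Glu): third position 2-fold.
Codon 8 UUG (Leu): third position 2-fold.
Codon 9 CUU (Leu): third position 4-fold.
Four-fold degenerate third positions: 6.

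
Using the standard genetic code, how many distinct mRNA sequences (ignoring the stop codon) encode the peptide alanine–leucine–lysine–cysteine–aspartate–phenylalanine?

384

Ala: 4 codons.
Leu: 6 codons.
Lys: 2 codons.
Cys: 2 codons.
Asp: 2 codons.
Phe: 2 codons.
4 × 6 × 2 × 2 × 2 × 2 = 384.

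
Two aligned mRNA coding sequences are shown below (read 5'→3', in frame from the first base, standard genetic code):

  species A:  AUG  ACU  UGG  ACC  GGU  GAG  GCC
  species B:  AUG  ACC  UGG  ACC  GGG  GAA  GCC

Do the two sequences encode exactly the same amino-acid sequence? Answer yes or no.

yes

Codon 1: AUG Met / AUG Met — identical.
Codon 2: ACU Thr / ACC Thr — synonymous.
Codon 3: UGG Trp / UGG Trp — identical.
Codon 4: ACC Thr / ACC Thr — identical.
Codon 5: GGU Gly / GGG Gly — synonymous.
Codon 6: GAG Glu / GAA Glu — synonymous.
Codon 7: GCC Ala / GCC Ala — identical.
Nonsynonymous differences: 0 → same protein.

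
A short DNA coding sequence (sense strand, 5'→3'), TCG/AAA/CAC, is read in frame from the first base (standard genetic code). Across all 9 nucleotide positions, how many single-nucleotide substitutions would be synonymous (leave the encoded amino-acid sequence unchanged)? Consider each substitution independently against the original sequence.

Codon 1 (TCG, Ser): 3 synonymous substitutions.
Codon 2 (AAA, Lys): 1 synonymous substitution.
Codon 3 (CAC, His): 1 synonymous substitution.
Total: 3 + 1 + 1 = 5.

5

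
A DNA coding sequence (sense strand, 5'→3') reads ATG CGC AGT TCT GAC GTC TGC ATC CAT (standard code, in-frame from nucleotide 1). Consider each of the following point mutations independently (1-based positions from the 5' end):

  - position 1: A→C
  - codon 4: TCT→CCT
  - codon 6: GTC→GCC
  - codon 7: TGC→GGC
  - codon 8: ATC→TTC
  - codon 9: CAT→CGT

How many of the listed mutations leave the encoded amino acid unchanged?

Codon 1: ATG (Met) → CTG (Leu) — missense.
Codon 4: TCT (Ser) → CCT (Pro) — missense.
Codon 6: GTC (Val) → GCC (Ala) — missense.
Codon 7: TGC (Cys) → GGC (Gly) — missense.
Codon 8: ATC (Ile) → TTC (Phe) — missense.
Codon 9: CAT (His) → CGT (Arg) — missense.
Synonymous: 0 of 6.

0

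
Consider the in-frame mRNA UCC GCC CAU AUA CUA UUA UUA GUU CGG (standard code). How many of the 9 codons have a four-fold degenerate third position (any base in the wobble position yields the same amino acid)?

Codon 1 UCC (Ser): third position 4-fold.
Codon 2 GCC (Ala): third position 4-fold.
Codon 3 CAU (His): third position 2-fold.
Codon 4 AUA (Ile): third position 3-fold.
Codon 5 CUA (Leu): third position 4-fold.
Codon 6 UUA (Leu): third position 2-fold.
Codon 7 UUA (Leu): third position 2-fold.
Codon 8 GUU (Val): third position 4-fold.
Codon 9 CGG (Arg): third position 4-fold.
Four-fold degenerate third positions: 5.

5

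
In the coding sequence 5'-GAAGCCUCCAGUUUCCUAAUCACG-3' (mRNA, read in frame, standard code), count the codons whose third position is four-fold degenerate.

4

Codon 1 GAA (Glu): third position 2-fold.
Codon 2 GCC (Ala): third position 4-fold.
Codon 3 UCC (Ser): third position 4-fold.
Codon 4 AGU (Ser): third position 2-fold.
Codon 5 UUC (Phe): third position 2-fold.
Codon 6 CUA (Leu): third position 4-fold.
Codon 7 AUC (Ile): third position 3-fold.
Codon 8 ACG (Thr): third position 4-fold.
Four-fold degenerate third positions: 4.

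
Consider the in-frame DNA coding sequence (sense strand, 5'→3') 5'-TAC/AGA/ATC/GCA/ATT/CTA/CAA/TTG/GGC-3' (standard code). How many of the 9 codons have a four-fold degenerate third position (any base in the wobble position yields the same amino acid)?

Codon 1 TAC (Tyr): third position 2-fold.
Codon 2 AGA (Arg): third position 2-fold.
Codon 3 ATC (Ile): third position 3-fold.
Codon 4 GCA (Ala): third position 4-fold.
Codon 5 ATT (Ile): third position 3-fold.
Codon 6 CTA (Leu): third position 4-fold.
Codon 7 CAA (Gln): third position 2-fold.
Codon 8 TTG (Leu): third position 2-fold.
Codon 9 GGC (Gly): third position 4-fold.
Four-fold degenerate third positions: 3.

3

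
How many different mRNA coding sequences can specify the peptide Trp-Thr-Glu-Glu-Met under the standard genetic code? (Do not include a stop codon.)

16

Trp: 1 codon.
Thr: 4 codons.
Glu: 2 codons.
Glu: 2 codons.
Met: 1 codon.
1 × 4 × 2 × 2 × 1 = 16.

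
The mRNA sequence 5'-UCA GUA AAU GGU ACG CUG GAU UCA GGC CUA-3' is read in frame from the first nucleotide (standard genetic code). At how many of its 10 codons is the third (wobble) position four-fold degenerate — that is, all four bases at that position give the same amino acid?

Codon 1 UCA (Ser): third position 4-fold.
Codon 2 GUA (Val): third position 4-fold.
Codon 3 AAU (Asn): third position 2-fold.
Codon 4 GGU (Gly): third position 4-fold.
Codon 5 ACG (Thr): third position 4-fold.
Codon 6 CUG (Leu): third position 4-fold.
Codon 7 GAU (Asp): third position 2-fold.
Codon 8 UCA (Ser): third position 4-fold.
Codon 9 GGC (Gly): third position 4-fold.
Codon 10 CUA (Leu): third position 4-fold.
Four-fold degenerate third positions: 8.

8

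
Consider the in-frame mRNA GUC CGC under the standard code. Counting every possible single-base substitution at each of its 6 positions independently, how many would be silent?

Codon 1 (GUC, Val): 3 synonymous substitutions.
Codon 2 (CGC, Arg): 3 synonymous substitutions.
Total: 3 + 3 = 6.

6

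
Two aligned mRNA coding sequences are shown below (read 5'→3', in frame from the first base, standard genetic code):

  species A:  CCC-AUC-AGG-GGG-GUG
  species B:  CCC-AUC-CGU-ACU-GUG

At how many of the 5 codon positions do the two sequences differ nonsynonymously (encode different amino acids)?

1

Codon 1: CCC Pro / CCC Pro — identical.
Codon 2: AUC Ile / AUC Ile — identical.
Codon 3: AGG Arg / CGU Arg — synonymous.
Codon 4: GGG Gly / ACU Thr — nonsynonymous.
Codon 5: GUG Val / GUG Val — identical.
Nonsynonymous differences: 1.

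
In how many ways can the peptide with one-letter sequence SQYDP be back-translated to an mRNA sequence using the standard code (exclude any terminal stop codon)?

192

Ser: 6 codons.
Gln: 2 codons.
Tyr: 2 codons.
Asp: 2 codons.
Pro: 4 codons.
6 × 2 × 2 × 2 × 4 = 192.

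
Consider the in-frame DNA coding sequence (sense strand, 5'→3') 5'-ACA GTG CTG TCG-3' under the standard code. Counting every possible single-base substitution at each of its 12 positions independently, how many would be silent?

13

Codon 1 (ACA, Thr): 3 synonymous substitutions.
Codon 2 (GTG, Val): 3 synonymous substitutions.
Codon 3 (CTG, Leu): 4 synonymous substitutions.
Codon 4 (TCG, Ser): 3 synonymous substitutions.
Total: 3 + 3 + 4 + 3 = 13.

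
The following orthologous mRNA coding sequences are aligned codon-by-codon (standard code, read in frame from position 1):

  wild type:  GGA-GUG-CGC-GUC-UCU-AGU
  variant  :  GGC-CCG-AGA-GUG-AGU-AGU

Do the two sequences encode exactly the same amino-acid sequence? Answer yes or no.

no

Codon 1: GGA Gly / GGC Gly — synonymous.
Codon 2: GUG Val / CCG Pro — nonsynonymous.
Codon 3: CGC Arg / AGA Arg — synonymous.
Codon 4: GUC Val / GUG Val — synonymous.
Codon 5: UCU Ser / AGU Ser — synonymous.
Codon 6: AGU Ser / AGU Ser — identical.
Nonsynonymous differences: 1 → different protein.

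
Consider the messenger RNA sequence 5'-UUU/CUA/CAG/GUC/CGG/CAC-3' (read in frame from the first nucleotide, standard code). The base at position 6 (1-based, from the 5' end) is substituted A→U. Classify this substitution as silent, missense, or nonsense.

Position 6 falls in codon 2: CUA → Leu.
After the substitution the codon is CUU → Leu.
Both encode Leu, so the change is synonymous.

silent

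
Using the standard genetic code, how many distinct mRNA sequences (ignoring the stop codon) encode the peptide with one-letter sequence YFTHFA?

256

Tyr: 2 codons.
Phe: 2 codons.
Thr: 4 codons.
His: 2 codons.
Phe: 2 codons.
Ala: 4 codons.
2 × 2 × 4 × 2 × 2 × 4 = 256.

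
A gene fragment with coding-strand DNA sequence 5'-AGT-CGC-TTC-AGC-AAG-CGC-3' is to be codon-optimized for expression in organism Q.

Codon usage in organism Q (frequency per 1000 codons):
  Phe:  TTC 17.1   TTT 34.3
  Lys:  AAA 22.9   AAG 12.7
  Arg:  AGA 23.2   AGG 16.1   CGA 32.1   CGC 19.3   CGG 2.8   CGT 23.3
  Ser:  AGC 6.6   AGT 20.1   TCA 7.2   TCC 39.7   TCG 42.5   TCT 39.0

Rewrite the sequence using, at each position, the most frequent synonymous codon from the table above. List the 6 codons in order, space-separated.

Codon 1 (Ser): best is TCG at 42.5.
Codon 2 (Arg): best is CGA at 32.1.
Codon 3 (Phe): best is TTT at 34.3.
Codon 4 (Ser): best is TCG at 42.5.
Codon 5 (Lys): best is AAA at 22.9.
Codon 6 (Arg): best is CGA at 32.1.

TCG CGA TTT TCG AAA CGA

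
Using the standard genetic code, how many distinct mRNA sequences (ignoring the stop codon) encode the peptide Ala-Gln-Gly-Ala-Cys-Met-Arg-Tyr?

3072

Ala: 4 codons.
Gln: 2 codons.
Gly: 4 codons.
Ala: 4 codons.
Cys: 2 codons.
Met: 1 codon.
Arg: 6 codons.
Tyr: 2 codons.
4 × 2 × 4 × 4 × 2 × 1 × 6 × 2 = 3072.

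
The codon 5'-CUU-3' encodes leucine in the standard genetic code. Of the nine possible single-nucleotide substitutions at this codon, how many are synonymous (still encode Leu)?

3

Position 1: none → 0 synonymous.
Position 2: none → 0 synonymous.
Position 3: CUC, CUA, CUG → 3 synonymous.
Total: 0 + 0 + 3 = 3.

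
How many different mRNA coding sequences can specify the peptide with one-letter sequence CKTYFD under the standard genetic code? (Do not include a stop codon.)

128

Cys: 2 codons.
Lys: 2 codons.
Thr: 4 codons.
Tyr: 2 codons.
Phe: 2 codons.
Asp: 2 codons.
2 × 2 × 4 × 2 × 2 × 2 = 128.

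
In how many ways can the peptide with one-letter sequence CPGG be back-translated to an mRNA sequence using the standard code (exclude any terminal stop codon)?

Cys: 2 codons.
Pro: 4 codons.
Gly: 4 codons.
Gly: 4 codons.
2 × 4 × 4 × 4 = 128.

128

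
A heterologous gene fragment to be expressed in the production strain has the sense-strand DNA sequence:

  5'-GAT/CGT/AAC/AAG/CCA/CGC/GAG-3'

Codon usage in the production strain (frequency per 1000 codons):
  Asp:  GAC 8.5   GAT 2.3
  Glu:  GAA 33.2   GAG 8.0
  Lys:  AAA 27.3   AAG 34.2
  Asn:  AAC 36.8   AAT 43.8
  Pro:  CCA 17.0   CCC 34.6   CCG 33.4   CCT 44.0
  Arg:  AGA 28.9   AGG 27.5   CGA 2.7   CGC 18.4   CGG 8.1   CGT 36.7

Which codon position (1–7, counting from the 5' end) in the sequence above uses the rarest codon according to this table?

1

Codon 1 GAT (Asp): 2.3 per 1000.
Codon 2 CGT (Arg): 36.7 per 1000.
Codon 3 AAC (Asn): 36.8 per 1000.
Codon 4 AAG (Lys): 34.2 per 1000.
Codon 5 CCA (Pro): 17.0 per 1000.
Codon 6 CGC (Arg): 18.4 per 1000.
Codon 7 GAG (Glu): 8.0 per 1000.
Lowest frequency is 2.3 at codon 1.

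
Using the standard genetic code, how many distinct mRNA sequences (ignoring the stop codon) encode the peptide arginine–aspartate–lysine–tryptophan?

24

Arg: 6 codons.
Asp: 2 codons.
Lys: 2 codons.
Trp: 1 codon.
6 × 2 × 2 × 1 = 24.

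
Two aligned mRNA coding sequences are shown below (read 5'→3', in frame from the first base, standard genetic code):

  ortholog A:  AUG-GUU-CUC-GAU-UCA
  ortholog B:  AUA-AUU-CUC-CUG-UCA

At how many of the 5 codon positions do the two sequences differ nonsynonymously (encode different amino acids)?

Codon 1: AUG Met / AUA Ile — nonsynonymous.
Codon 2: GUU Val / AUU Ile — nonsynonymous.
Codon 3: CUC Leu / CUC Leu — identical.
Codon 4: GAU Asp / CUG Leu — nonsynonymous.
Codon 5: UCA Ser / UCA Ser — identical.
Nonsynonymous differences: 3.

3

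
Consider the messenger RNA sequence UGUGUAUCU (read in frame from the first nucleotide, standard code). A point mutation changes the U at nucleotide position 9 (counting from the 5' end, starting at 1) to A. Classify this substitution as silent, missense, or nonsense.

silent

Position 9 falls in codon 3: UCU → Ser.
After the substitution the codon is UCA → Ser.
Both encode Ser, so the change is synonymous.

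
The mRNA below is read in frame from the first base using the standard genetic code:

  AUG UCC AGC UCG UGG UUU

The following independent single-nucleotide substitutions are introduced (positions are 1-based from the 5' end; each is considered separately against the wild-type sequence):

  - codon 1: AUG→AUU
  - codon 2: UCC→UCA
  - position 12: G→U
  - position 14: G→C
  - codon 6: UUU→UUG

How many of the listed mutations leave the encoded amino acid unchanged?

Codon 1: AUG (Met) → AUU (Ile) — missense.
Codon 2: UCC (Ser) → UCA (Ser) — synonymous.
Codon 4: UCG (Ser) → UCU (Ser) — synonymous.
Codon 5: UGG (Trp) → UCG (Ser) — missense.
Codon 6: UUU (Phe) → UUG (Leu) — missense.
Synonymous: 2 of 5.

2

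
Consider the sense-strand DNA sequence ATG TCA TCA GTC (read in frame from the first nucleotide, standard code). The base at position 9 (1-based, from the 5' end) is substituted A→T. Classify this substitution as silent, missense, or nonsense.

Position 9 falls in codon 3: TCA → Ser.
After the substitution the codon is TCT → Ser.
Both encode Ser, so the change is synonymous.

silent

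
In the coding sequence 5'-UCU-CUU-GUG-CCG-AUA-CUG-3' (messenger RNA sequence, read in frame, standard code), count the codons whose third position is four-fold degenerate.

Codon 1 UCU (Ser): third position 4-fold.
Codon 2 CUU (Leu): third position 4-fold.
Codon 3 GUG (Val): third position 4-fold.
Codon 4 CCG (Pro): third position 4-fold.
Codon 5 AUA (Ile): third position 3-fold.
Codon 6 CUG (Leu): third position 4-fold.
Four-fold degenerate third positions: 5.

5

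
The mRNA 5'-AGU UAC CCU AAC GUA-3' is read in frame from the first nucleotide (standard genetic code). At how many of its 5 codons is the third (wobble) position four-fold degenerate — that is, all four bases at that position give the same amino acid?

2

Codon 1 AGU (Ser): third position 2-fold.
Codon 2 UAC (Tyr): third position 2-fold.
Codon 3 CCU (Pro): third position 4-fold.
Codon 4 AAC (Asn): third position 2-fold.
Codon 5 GUA (Val): third position 4-fold.
Four-fold degenerate third positions: 2.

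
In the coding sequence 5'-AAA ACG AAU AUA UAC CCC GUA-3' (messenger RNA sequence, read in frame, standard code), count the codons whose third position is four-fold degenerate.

Codon 1 AAA (Lys): third position 2-fold.
Codon 2 ACG (Thr): third position 4-fold.
Codon 3 AAU (Asn): third position 2-fold.
Codon 4 AUA (Ile): third position 3-fold.
Codon 5 UAC (Tyr): third position 2-fold.
Codon 6 CCC (Pro): third position 4-fold.
Codon 7 GUA (Val): third position 4-fold.
Four-fold degenerate third positions: 3.

3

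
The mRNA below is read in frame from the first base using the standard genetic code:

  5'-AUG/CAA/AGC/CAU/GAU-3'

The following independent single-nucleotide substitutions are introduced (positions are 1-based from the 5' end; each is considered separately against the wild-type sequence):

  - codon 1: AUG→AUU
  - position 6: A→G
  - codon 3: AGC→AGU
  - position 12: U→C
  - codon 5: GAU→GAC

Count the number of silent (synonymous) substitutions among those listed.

Codon 1: AUG (Met) → AUU (Ile) — missense.
Codon 2: CAA (Gln) → CAG (Gln) — synonymous.
Codon 3: AGC (Ser) → AGU (Ser) — synonymous.
Codon 4: CAU (His) → CAC (His) — synonymous.
Codon 5: GAU (Asp) → GAC (Asp) — synonymous.
Synonymous: 4 of 5.

4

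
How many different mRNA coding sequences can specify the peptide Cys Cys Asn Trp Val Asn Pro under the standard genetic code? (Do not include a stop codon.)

256

Cys: 2 codons.
Cys: 2 codons.
Asn: 2 codons.
Trp: 1 codon.
Val: 4 codons.
Asn: 2 codons.
Pro: 4 codons.
2 × 2 × 2 × 1 × 4 × 2 × 4 = 256.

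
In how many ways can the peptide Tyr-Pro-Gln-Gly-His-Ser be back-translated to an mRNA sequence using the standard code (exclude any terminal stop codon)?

Tyr: 2 codons.
Pro: 4 codons.
Gln: 2 codons.
Gly: 4 codons.
His: 2 codons.
Ser: 6 codons.
2 × 4 × 2 × 4 × 2 × 6 = 768.

768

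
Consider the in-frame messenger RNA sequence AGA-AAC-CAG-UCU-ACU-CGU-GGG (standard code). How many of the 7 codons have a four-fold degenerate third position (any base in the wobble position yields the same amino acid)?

4

Codon 1 AGA (Arg): third position 2-fold.
Codon 2 AAC (Asn): third position 2-fold.
Codon 3 CAG (Gln): third position 2-fold.
Codon 4 UCU (Ser): third position 4-fold.
Codon 5 ACU (Thr): third position 4-fold.
Codon 6 CGU (Arg): third position 4-fold.
Codon 7 GGG (Gly): third position 4-fold.
Four-fold degenerate third positions: 4.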